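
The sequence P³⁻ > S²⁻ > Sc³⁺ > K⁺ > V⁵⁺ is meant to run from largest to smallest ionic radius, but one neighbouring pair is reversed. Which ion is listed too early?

Sc³⁺

Compare adjacent ions: both have 18 electrons but Z(Sc)=21 > Z(K)=19, so Sc³⁺ should be the smaller of the two — yet in this decreasing list Sc³⁺ sits before K⁺. Nothing else is reversed, so Sc³⁺ should move one place to the right.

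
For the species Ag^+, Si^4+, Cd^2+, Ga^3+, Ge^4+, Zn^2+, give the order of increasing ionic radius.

Si^4+ < Ge^4+ < Ga^3+ < Zn^2+ < Cd^2+ < Ag^+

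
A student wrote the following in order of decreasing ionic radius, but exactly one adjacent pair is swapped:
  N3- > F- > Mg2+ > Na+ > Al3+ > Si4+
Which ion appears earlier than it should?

Mg2+

Check each adjacent pair. Mg2+ and Na+ are reversed: they are isoelectronic (10 e⁻) and Mg has more protons than Na (12 vs 11), making Mg2+ smaller. No other neighbouring pair contradicts the periodic trends, so Mg2+ is the ion listed too early.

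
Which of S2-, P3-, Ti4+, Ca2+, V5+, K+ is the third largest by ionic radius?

K+

Isoelectronic series (18 e⁻ each). Size is set by nuclear charge: more protons means a smaller ion. V5+ (Z=23), Ti4+ (Z=22), Ca2+ (Z=20), K+ (Z=19), S2- (Z=16), P3- (Z=15).
Ordering: V5+ < Ti4+ < Ca2+ < K+ < S2- < P3-. The third largest is K+.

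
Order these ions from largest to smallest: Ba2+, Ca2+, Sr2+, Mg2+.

Same group, same charge. Going down the group adds an extra shell of electrons, so the ion gets larger: Mg2+ is highest in the group and smallest.

Ba2+ > Sr2+ > Ca2+ > Mg2+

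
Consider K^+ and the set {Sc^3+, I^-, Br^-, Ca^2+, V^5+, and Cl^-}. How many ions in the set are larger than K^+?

Tabulating Z and e⁻: V^5+ has 18 e⁻ (Z=23), Sc^3+ has 18 e⁻ (Z=21), Ca^2+ has 18 e⁻ (Z=20), K^+ has 18 e⁻ (Z=19), Cl^- has 18 e⁻ (Z=17), Br^- has 36 e⁻ (Z=35), I^- has 54 e⁻ (Z=53). V^5+ < Sc^3+ (both 18 e⁻, Z=23>21); Sc^3+ < Ca^2+ (isoelectronic, higher Z=21 is smaller); Ca^2+ < K^+ (both 18 e⁻, Z=20>19); K^+ < Cl^- (both 18 e⁻, Z=19>17); Cl^- < Br^- (same group, 1 shell fewer); Br^- < I^- (same group, 1 shell fewer).
Relative to K^+, the ions that are larger are Cl^-, Br^-, I^-. That's 3.

3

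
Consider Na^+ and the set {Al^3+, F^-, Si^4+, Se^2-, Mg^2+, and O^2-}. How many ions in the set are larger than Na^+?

3

First list Z and electron count for each: Si^4+: 10 e⁻, Z=14, Al^3+: 10 e⁻, Z=13, Mg^2+: 10 e⁻, Z=12, Na^+: 10 e⁻, Z=11, F^-: 10 e⁻, Z=9, O^2-: 10 e⁻, Z=8, Se^2-: 36 e⁻, Z=34. Si^4+ < Al^3+ (both 10 e⁻, Z=14>13); Al^3+ < Mg^2+ (both 10 e⁻, Z=13>12); Mg^2+ < Na^+ (both 10 e⁻, Z=12>11); Na^+ < F^- (both 10 e⁻, Z=11>9); F^- < O^2- (isoelectronic, higher Z=9 is smaller); O^2- < Se^2- (same group, 2 shells fewer).
Relative to Na^+, the ions that are larger are F^-, O^2-, Se^2-. Count: 3.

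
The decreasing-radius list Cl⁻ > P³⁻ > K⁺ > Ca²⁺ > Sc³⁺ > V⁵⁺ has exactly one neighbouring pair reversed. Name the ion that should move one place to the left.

P³⁻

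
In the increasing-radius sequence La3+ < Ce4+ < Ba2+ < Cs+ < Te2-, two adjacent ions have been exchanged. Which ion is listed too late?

Compare adjacent ions: both have 54 electrons but Z(Ce)=58 > Z(La)=57, so Ce4+ should be the smaller of the two — yet in this increasing list La3+ sits before Ce4+. Nothing else is reversed, so Ce4+ should move one place to the left.

Ce4+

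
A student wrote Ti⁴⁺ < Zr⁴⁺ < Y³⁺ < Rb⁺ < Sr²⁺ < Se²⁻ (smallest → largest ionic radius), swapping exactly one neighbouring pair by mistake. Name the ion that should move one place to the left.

Sr²⁺

Scanning neighbour by neighbour, only Rb⁺/Sr²⁺ violates a trend: both have 36 electrons but Z(Sr)=38 > Z(Rb)=37, so Sr²⁺ should be the smaller of the two. That makes Sr²⁺ the one sitting a position late relative to where it belongs.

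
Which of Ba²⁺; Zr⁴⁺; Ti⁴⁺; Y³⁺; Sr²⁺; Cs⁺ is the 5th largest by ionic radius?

Zr⁴⁺

Electron counts and nuclear charges: Ti⁴⁺ (Z=22, 18 e⁻), Zr⁴⁺ (Z=40, 36 e⁻), Y³⁺ (Z=39, 36 e⁻), Sr²⁺ (Z=38, 36 e⁻), Ba²⁺ (Z=56, 54 e⁻), Cs⁺ (Z=55, 54 e⁻). Ti⁴⁺ < Zr⁴⁺ (same group, 1 shell fewer); Zr⁴⁺ < Y³⁺ (isoelectronic, higher Z=40 is smaller); Y³⁺ < Sr²⁺ (isoelectronic, higher Z=39 is smaller); Sr²⁺ < Ba²⁺ (same group, period 5 vs 6); Ba²⁺ < Cs⁺ (isoelectronic, higher Z=56 is smaller).
Full ascending order: Ti⁴⁺ < Zr⁴⁺ < Y³⁺ < Sr²⁺ < Ba²⁺ < Cs⁺. Counting from the largest, position 5 is Zr⁴⁺.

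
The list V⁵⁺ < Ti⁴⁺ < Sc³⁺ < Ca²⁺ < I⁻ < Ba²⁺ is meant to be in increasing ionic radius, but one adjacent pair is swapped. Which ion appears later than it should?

Ba²⁺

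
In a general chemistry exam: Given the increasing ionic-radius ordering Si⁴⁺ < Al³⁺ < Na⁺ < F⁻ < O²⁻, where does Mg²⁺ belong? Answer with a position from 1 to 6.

3

Isoelectronic series (10 e⁻ each). Size is set by nuclear charge: more protons means a smaller ion. Si⁴⁺ (Z=14), Al³⁺ (Z=13), Mg²⁺ (Z=12), Na⁺ (Z=11), F⁻ (Z=9), O²⁻ (Z=8).
Putting Mg²⁺ in gives Si⁴⁺ < Al³⁺ < Mg²⁺ < Na⁺ < F⁻ < O²⁻; it lands at slot 3.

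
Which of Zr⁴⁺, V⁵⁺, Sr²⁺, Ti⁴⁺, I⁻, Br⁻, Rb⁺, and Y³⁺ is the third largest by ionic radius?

Electron counts and nuclear charges: V⁵⁺: 18 e⁻, Z=23, Ti⁴⁺: 18 e⁻, Z=22, Zr⁴⁺: 36 e⁻, Z=40, Y³⁺: 36 e⁻, Z=39, Sr²⁺: 36 e⁻, Z=38, Rb⁺: 36 e⁻, Z=37, Br⁻: 36 e⁻, Z=35, I⁻: 54 e⁻, Z=53. V⁵⁺ < Ti⁴⁺ (both 18 e⁻, Z=23>22); Ti⁴⁺ < Zr⁴⁺ (same group, period 4 vs 5); Zr⁴⁺ < Y³⁺ (isoelectronic, higher Z=40 is smaller); Y³⁺ < Sr²⁺ (both 36 e⁻, Z=39>38); Sr²⁺ < Rb⁺ (isoelectronic, higher Z=38 is smaller); Rb⁺ < Br⁻ (isoelectronic, higher Z=37 is smaller); Br⁻ < I⁻ (same group, period 4 vs 5).
Full ascending order: V⁵⁺ < Ti⁴⁺ < Zr⁴⁺ < Y³⁺ < Sr²⁺ < Rb⁺ < Br⁻ < I⁻. Counting from the largest, position 3 is Rb⁺.

Rb⁺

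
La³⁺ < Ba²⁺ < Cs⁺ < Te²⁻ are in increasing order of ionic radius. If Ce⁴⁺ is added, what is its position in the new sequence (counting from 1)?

1

Isoelectronic series (54 e⁻ each). Size is set by nuclear charge: more protons means a smaller ion. Ce⁴⁺ (Z=58), La³⁺ (Z=57), Ba²⁺ (Z=56), Cs⁺ (Z=55), Te²⁻ (Z=52).
Putting Ce⁴⁺ in gives Ce⁴⁺ < La³⁺ < Ba²⁺ < Cs⁺ < Te²⁻; it lands at slot 1.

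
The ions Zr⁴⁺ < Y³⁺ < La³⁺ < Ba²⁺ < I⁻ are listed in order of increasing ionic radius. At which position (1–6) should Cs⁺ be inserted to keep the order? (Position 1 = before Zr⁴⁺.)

Work out protons and electrons: Zr⁴⁺: 36 e⁻, Z=40, Y³⁺: 36 e⁻, Z=39, La³⁺: 54 e⁻, Z=57, Ba²⁺: 54 e⁻, Z=56, Cs⁺: 54 e⁻, Z=55, I⁻: 54 e⁻, Z=53. Zr⁴⁺ < Y³⁺ (both 36 e⁻, Z=40>39); Y³⁺ < La³⁺ (same group, period 5 vs 6); La³⁺ < Ba²⁺ (both 54 e⁻, Z=57>56); Ba²⁺ < Cs⁺ (both 54 e⁻, Z=56>55); Cs⁺ < I⁻ (both 54 e⁻, Z=55>53).
The complete sequence is Zr⁴⁺ < Y³⁺ < La³⁺ < Ba²⁺ < Cs⁺ < I⁻. Cs⁺ sits at position 5.

5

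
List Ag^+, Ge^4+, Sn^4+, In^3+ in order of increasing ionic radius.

Ge^4+ < Sn^4+ < In^3+ < Ag^+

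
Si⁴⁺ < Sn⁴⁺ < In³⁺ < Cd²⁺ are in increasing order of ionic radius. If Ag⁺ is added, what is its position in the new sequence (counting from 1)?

Tabulating Z and e⁻: Si⁴⁺ (Z=14, 10 e⁻), Sn⁴⁺ (Z=50, 46 e⁻), In³⁺ (Z=49, 46 e⁻), Cd²⁺ (Z=48, 46 e⁻), Ag⁺ (Z=47, 46 e⁻). Si⁴⁺ < Sn⁴⁺ (same group, 2 shells fewer); Sn⁴⁺ < In³⁺ (both 46 e⁻, Z=50>49); In³⁺ < Cd²⁺ (isoelectronic, higher Z=49 is smaller); Cd²⁺ < Ag⁺ (isoelectronic, higher Z=48 is smaller).
Putting Ag⁺ in gives Si⁴⁺ < Sn⁴⁺ < In³⁺ < Cd²⁺ < Ag⁺; it lands at slot 5.

5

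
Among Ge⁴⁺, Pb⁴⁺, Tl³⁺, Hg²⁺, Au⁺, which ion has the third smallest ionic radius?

Tl³⁺

Electron counts and nuclear charges: Ge⁴⁺ has 28 e⁻ (Z=32), Pb⁴⁺ has 78 e⁻ (Z=82), Tl³⁺ has 78 e⁻ (Z=81), Hg²⁺ has 78 e⁻ (Z=80), Au⁺ has 78 e⁻ (Z=79). Ge⁴⁺ < Pb⁴⁺ (same group, period 4 vs 6); Pb⁴⁺ < Tl³⁺ (isoelectronic, higher Z=82 is smaller); Tl³⁺ < Hg²⁺ (isoelectronic, higher Z=81 is smaller); Hg²⁺ < Au⁺ (isoelectronic, higher Z=80 is smaller).
That gives Ge⁴⁺ < Pb⁴⁺ < Tl³⁺ < Hg²⁺ < Au⁺. From the smallest end, number 3 is Tl³⁺.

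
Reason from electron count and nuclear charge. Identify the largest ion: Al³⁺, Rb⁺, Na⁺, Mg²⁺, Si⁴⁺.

Si⁴⁺: 10 e⁻, Z=14, Al³⁺: 10 e⁻, Z=13, Mg²⁺: 10 e⁻, Z=12, Na⁺: 10 e⁻, Z=11, Rb⁺: 36 e⁻, Z=37. Si⁴⁺ < Al³⁺ (isoelectronic, higher Z=14 is smaller); Al³⁺ < Mg²⁺ (both 10 e⁻, Z=13>12); Mg²⁺ < Na⁺ (both 10 e⁻, Z=12>11); Na⁺ < Rb⁺ (same group, period 3 vs 5).

Rb⁺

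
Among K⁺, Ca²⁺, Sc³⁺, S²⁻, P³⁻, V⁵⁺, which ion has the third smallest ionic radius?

Ca²⁺

Isoelectronic series (18 e⁻ each). Size is set by nuclear charge: more protons means a smaller ion. V⁵⁺ (Z=23), Sc³⁺ (Z=21), Ca²⁺ (Z=20), K⁺ (Z=19), S²⁻ (Z=16), P³⁻ (Z=15).
Full ascending order: V⁵⁺ < Sc³⁺ < Ca²⁺ < K⁺ < S²⁻ < P³⁻. Counting from the smallest, position 3 is Ca²⁺.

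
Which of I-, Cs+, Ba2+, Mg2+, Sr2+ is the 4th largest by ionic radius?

Sr2+

Mg2+ has 10 e⁻ (Z=12), Sr2+ has 36 e⁻ (Z=38), Ba2+ has 54 e⁻ (Z=56), Cs+ has 54 e⁻ (Z=55), I- has 54 e⁻ (Z=53). Mg2+ < Sr2+ (same group, period 3 vs 5); Sr2+ < Ba2+ (same group, 1 shell fewer); Ba2+ < Cs+ (both 54 e⁻, Z=56>55); Cs+ < I- (both 54 e⁻, Z=55>53).
Full ascending order: Mg2+ < Sr2+ < Ba2+ < Cs+ < I-. Counting from the largest, position 4 is Sr2+.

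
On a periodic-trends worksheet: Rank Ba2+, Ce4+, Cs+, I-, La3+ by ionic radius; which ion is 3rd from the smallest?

These species are isoelectronic with 54 electrons. The only difference is the number of protons: Ce4+ (Z=58), La3+ (Z=57), Ba2+ (Z=56), Cs+ (Z=55), I- (Z=53). The strongest nuclear pull (Ce4+) gives the smallest ion.
That gives Ce4+ < La3+ < Ba2+ < Cs+ < I-. From the smallest end, number 3 is Ba2+.

Ba2+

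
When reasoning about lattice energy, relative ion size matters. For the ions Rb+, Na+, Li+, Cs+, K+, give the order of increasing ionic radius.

Li+ < Na+ < K+ < Rb+ < Cs+

Same group, same charge. Going down the group adds an extra shell of electrons, so the ion gets larger: Li+ is highest in the group and smallest.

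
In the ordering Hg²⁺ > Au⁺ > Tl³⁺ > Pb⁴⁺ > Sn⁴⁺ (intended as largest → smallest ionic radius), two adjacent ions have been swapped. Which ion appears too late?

Check each adjacent pair. Hg²⁺ and Au⁺ are reversed: both have 78 electrons but Z(Hg)=80 > Z(Au)=79, so Hg²⁺ should be the smaller of the two. No other neighbouring pair contradicts the periodic trends, so Au⁺ is the ion listed too late.

Au⁺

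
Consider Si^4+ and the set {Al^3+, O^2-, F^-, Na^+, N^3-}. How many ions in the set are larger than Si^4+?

Each ion has 10 electrons. The ranking follows nuclear charge in reverse — greater Z gives a smaller radius. Si^4+ (Z=14), Al^3+ (Z=13), Na^+ (Z=11), F^- (Z=9), O^2- (Z=8), N^3- (Z=7).
Ordering all of them (including Si^4+) by radius gives Si^4+ < Al^3+ < Na^+ < F^- < O^2- < N^3-. Count: 5.

5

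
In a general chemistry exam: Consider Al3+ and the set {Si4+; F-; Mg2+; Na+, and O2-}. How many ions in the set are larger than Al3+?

4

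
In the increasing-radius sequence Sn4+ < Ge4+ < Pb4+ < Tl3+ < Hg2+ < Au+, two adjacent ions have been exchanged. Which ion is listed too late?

Ge4+

Scanning neighbour by neighbour, only Sn4+/Ge4+ violates a trend: same group and charge — period 4 sits above period 5, so Ge4+ is smaller. That makes Ge4+ the one sitting a position late relative to where it belongs.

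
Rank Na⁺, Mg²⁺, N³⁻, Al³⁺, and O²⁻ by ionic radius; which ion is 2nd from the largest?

O²⁻

Each ion has 10 electrons. The ranking follows nuclear charge in reverse — greater Z gives a smaller radius. Al³⁺ (Z=13), Mg²⁺ (Z=12), Na⁺ (Z=11), O²⁻ (Z=8), N³⁻ (Z=7).
Full ascending order: Al³⁺ < Mg²⁺ < Na⁺ < O²⁻ < N³⁻. Counting from the largest, position 2 is O²⁻.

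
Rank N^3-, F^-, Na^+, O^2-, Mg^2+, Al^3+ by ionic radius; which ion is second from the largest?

O^2-

All of these have 10 electrons (isoelectronic). With the same electron cloud, the ion with the most protons pulls it in tightest. Nuclear charges: Al^3+ (Z=13), Mg^2+ (Z=12), Na^+ (Z=11), F^- (Z=9), O^2- (Z=8), N^3- (Z=7). Highest Z is smallest.
Full ascending order: Al^3+ < Mg^2+ < Na^+ < F^- < O^2- < N^3-. Counting from the largest, position 2 is O^2-.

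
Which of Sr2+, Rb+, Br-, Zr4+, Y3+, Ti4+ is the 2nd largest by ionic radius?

Rb+

Work out protons and electrons: Ti4+ has 18 e⁻ (Z=22), Zr4+ has 36 e⁻ (Z=40), Y3+ has 36 e⁻ (Z=39), Sr2+ has 36 e⁻ (Z=38), Rb+ has 36 e⁻ (Z=37), Br- has 36 e⁻ (Z=35). Ti4+ < Zr4+ (same group, 1 shell fewer); Zr4+ < Y3+ (isoelectronic, higher Z=40 is smaller); Y3+ < Sr2+ (isoelectronic, higher Z=39 is smaller); Sr2+ < Rb+ (both 36 e⁻, Z=38>37); Rb+ < Br- (isoelectronic, higher Z=37 is smaller).
Full ascending order: Ti4+ < Zr4+ < Y3+ < Sr2+ < Rb+ < Br-. Counting from the largest, position 2 is Rb+.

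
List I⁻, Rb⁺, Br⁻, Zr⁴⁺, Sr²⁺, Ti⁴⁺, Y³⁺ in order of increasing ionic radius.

Ti⁴⁺ < Zr⁴⁺ < Y³⁺ < Sr²⁺ < Rb⁺ < Br⁻ < I⁻

Ti⁴⁺ has 18 e⁻ (Z=22), Zr⁴⁺ has 36 e⁻ (Z=40), Y³⁺ has 36 e⁻ (Z=39), Sr²⁺ has 36 e⁻ (Z=38), Rb⁺ has 36 e⁻ (Z=37), Br⁻ has 36 e⁻ (Z=35), I⁻ has 54 e⁻ (Z=53). Ti⁴⁺ < Zr⁴⁺ (same group, 1 shell fewer); Zr⁴⁺ < Y³⁺ (both 36 e⁻, Z=40>39); Y³⁺ < Sr²⁺ (isoelectronic, higher Z=39 is smaller); Sr²⁺ < Rb⁺ (isoelectronic, higher Z=38 is smaller); Rb⁺ < Br⁻ (isoelectronic, higher Z=37 is smaller); Br⁻ < I⁻ (same group, 1 shell fewer).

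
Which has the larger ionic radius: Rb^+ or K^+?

Same group, same charge. Going down the group adds an extra shell of electrons, so the ion gets larger: K^+ is highest in the group and smallest.

Rb^+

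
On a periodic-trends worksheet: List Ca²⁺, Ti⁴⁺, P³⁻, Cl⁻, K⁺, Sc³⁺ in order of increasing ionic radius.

These species are isoelectronic with 18 electrons. The only difference is the number of protons: Ti⁴⁺ (Z=22), Sc³⁺ (Z=21), Ca²⁺ (Z=20), K⁺ (Z=19), Cl⁻ (Z=17), P³⁻ (Z=15). The strongest nuclear pull (Ti⁴⁺) gives the smallest ion.

Ti⁴⁺ < Sc³⁺ < Ca²⁺ < K⁺ < Cl⁻ < P³⁻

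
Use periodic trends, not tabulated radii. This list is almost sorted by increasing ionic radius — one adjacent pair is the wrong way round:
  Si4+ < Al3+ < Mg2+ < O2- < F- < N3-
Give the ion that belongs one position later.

O2-

Check each adjacent pair. O2- and F- are reversed: F- and O2- share 10 electrons; the higher nuclear charge on F (Z=9) contracts it more, so F- < O2-. No other neighbouring pair contradicts the periodic trends, so O2- is the ion listed too early.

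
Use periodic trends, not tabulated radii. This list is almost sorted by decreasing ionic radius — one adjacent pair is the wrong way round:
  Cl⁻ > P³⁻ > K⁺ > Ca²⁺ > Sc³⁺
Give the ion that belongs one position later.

Cl⁻

Scanning neighbour by neighbour, only Cl⁻/P³⁻ violates a trend: Cl⁻ and P³⁻ share 18 electrons; the higher nuclear charge on Cl (Z=17) contracts it more, so Cl⁻ < P³⁻. That makes Cl⁻ the one sitting a position early relative to where it belongs.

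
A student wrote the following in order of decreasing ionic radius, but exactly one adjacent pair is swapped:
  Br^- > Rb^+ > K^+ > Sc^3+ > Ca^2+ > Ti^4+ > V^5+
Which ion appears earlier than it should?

Check each adjacent pair. Sc^3+ and Ca^2+ are reversed: they are isoelectronic (18 e⁻) and Sc has more protons than Ca (21 vs 20), making Sc^3+ smaller. No other neighbouring pair contradicts the periodic trends, so Sc^3+ is the ion listed too early.

Sc^3+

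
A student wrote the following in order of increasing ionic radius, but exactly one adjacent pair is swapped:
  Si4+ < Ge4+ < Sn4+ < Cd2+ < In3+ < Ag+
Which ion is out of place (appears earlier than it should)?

Cd2+

The pair Cd2+, In3+ is the wrong way round — they are isoelectronic (46 e⁻) and In has more protons than Cd (49 vs 48), making In3+ smaller. All other adjacent pairs agree with periodic trends, so Cd2+ is the misplaced ion.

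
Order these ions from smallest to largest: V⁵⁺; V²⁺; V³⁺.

V⁵⁺ < V³⁺ < V²⁺

Same element, different charge: the more highly charged cation has fewer electrons and a greater effective nuclear charge per electron, making V⁵⁺ the smallest.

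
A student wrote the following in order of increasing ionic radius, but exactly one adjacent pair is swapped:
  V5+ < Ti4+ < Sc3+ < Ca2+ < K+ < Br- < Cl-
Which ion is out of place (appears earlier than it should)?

Br-

Check each adjacent pair. Br- and Cl- are reversed: Cl- and Br- are in one column with the same charge; the lighter period-3 ion has one fewer shell and is smaller. No other neighbouring pair contradicts the periodic trends, so Br- is the ion listed too early.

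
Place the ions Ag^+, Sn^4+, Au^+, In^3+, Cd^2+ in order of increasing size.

Sn^4+ < In^3+ < Cd^2+ < Ag^+ < Au^+

Tabulating Z and e⁻: Sn^4+ has 46 e⁻ (Z=50), In^3+ has 46 e⁻ (Z=49), Cd^2+ has 46 e⁻ (Z=48), Ag^+ has 46 e⁻ (Z=47), Au^+ has 78 e⁻ (Z=79). Sn^4+ < In^3+ (both 46 e⁻, Z=50>49); In^3+ < Cd^2+ (isoelectronic, higher Z=49 is smaller); Cd^2+ < Ag^+ (both 46 e⁻, Z=48>47); Ag^+ < Au^+ (same group, 1 shell fewer).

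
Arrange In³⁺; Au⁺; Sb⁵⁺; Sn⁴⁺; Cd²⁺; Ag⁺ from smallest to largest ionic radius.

Sb⁵⁺ < Sn⁴⁺ < In³⁺ < Cd²⁺ < Ag⁺ < Au⁺

Sb⁵⁺: 46 e⁻, Z=51, Sn⁴⁺: 46 e⁻, Z=50, In³⁺: 46 e⁻, Z=49, Cd²⁺: 46 e⁻, Z=48, Ag⁺: 46 e⁻, Z=47, Au⁺: 78 e⁻, Z=79. Sb⁵⁺ < Sn⁴⁺ (isoelectronic, higher Z=51 is smaller); Sn⁴⁺ < In³⁺ (both 46 e⁻, Z=50>49); In³⁺ < Cd²⁺ (both 46 e⁻, Z=49>48); Cd²⁺ < Ag⁺ (isoelectronic, higher Z=48 is smaller); Ag⁺ < Au⁺ (same group, 1 shell fewer).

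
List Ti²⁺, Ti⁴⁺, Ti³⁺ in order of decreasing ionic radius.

Ti²⁺ > Ti³⁺ > Ti⁴⁺

These are all Ti ions. Removing more electrons (higher positive charge) pulls the remaining electrons in closer, so Ti⁴⁺ is smallest and Ti²⁺ is largest.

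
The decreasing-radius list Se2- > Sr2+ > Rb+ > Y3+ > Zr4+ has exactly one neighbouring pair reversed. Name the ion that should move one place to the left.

Compare adjacent ions: both have 36 electrons but Z(Sr)=38 > Z(Rb)=37, so Sr2+ should be the smaller of the two — yet in this decreasing list Sr2+ sits before Rb+. Nothing else is reversed, so Rb+ should move one place to the left.

Rb+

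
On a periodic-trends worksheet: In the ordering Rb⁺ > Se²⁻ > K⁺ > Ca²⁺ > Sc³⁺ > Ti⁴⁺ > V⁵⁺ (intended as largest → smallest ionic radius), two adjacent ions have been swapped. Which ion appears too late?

Scanning neighbour by neighbour, only Rb⁺/Se²⁻ violates a trend: both have 36 electrons but Z(Rb)=37 > Z(Se)=34, so Rb⁺ should be the smaller of the two. That makes Se²⁻ the one sitting a position late relative to where it belongs.

Se²⁻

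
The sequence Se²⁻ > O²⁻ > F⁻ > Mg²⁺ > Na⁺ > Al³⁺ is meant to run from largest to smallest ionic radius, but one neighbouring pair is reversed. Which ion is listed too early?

Mg²⁺

Check each adjacent pair. Mg²⁺ and Na⁺ are reversed: both have 10 electrons but Z(Mg)=12 > Z(Na)=11, so Mg²⁺ should be the smaller of the two. No other neighbouring pair contradicts the periodic trends, so Mg²⁺ is the ion listed too early.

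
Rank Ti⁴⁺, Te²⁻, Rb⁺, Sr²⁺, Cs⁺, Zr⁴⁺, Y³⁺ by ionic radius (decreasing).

Tabulating Z and e⁻: Ti⁴⁺ has 18 e⁻ (Z=22), Zr⁴⁺ has 36 e⁻ (Z=40), Y³⁺ has 36 e⁻ (Z=39), Sr²⁺ has 36 e⁻ (Z=38), Rb⁺ has 36 e⁻ (Z=37), Cs⁺ has 54 e⁻ (Z=55), Te²⁻ has 54 e⁻ (Z=52). Ti⁴⁺ < Zr⁴⁺ (same group, period 4 vs 5); Zr⁴⁺ < Y³⁺ (both 36 e⁻, Z=40>39); Y³⁺ < Sr²⁺ (isoelectronic, higher Z=39 is smaller); Sr²⁺ < Rb⁺ (isoelectronic, higher Z=38 is smaller); Rb⁺ < Cs⁺ (same group, period 5 vs 6); Cs⁺ < Te²⁻ (isoelectronic, higher Z=55 is smaller).

Te²⁻ > Cs⁺ > Rb⁺ > Sr²⁺ > Y³⁺ > Zr⁴⁺ > Ti⁴⁺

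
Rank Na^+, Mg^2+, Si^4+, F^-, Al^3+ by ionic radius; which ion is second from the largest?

All of these have 10 electrons (isoelectronic). With the same electron cloud, the ion with the most protons pulls it in tightest. Nuclear charges: Si^4+ (Z=14), Al^3+ (Z=13), Mg^2+ (Z=12), Na^+ (Z=11), F^- (Z=9). Highest Z is smallest.
So the order is Si^4+ < Al^3+ < Mg^2+ < Na^+ < F^-; the 2nd-largest ion is Na^+.

Na^+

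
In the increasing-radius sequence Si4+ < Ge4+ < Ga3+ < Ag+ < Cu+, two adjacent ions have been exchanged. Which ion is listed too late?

Check each adjacent pair. Ag+ and Cu+ are reversed: same group and charge — period 4 sits above period 5, so Cu+ is smaller. No other neighbouring pair contradicts the periodic trends, so Cu+ is the ion listed too late.

Cu+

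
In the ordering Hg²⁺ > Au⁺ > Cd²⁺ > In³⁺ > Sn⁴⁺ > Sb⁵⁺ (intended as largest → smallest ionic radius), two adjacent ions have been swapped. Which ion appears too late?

The pair Hg²⁺, Au⁺ is the wrong way round — both have 78 electrons but Z(Hg)=80 > Z(Au)=79, so Hg²⁺ should be the smaller of the two. All other adjacent pairs agree with periodic trends, so Au⁺ is the misplaced ion.

Au⁺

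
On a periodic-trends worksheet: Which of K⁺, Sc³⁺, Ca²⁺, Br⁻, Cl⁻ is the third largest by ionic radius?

K⁺

Work out protons and electrons: Sc³⁺ (Z=21, 18 e⁻), Ca²⁺ (Z=20, 18 e⁻), K⁺ (Z=19, 18 e⁻), Cl⁻ (Z=17, 18 e⁻), Br⁻ (Z=35, 36 e⁻). Sc³⁺ < Ca²⁺ (isoelectronic, higher Z=21 is smaller); Ca²⁺ < K⁺ (isoelectronic, higher Z=20 is smaller); K⁺ < Cl⁻ (both 18 e⁻, Z=19>17); Cl⁻ < Br⁻ (same group, 1 shell fewer).
Full ascending order: Sc³⁺ < Ca²⁺ < K⁺ < Cl⁻ < Br⁻. Counting from the largest, position 3 is K⁺.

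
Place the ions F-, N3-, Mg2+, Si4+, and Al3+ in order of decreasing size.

N3- > F- > Mg2+ > Al3+ > Si4+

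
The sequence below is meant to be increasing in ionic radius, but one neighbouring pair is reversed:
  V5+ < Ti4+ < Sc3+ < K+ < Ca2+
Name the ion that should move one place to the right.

The pair K+, Ca2+ is the wrong way round — both have 18 electrons but Z(Ca)=20 > Z(K)=19, so Ca2+ should be the smaller of the two. All other adjacent pairs agree with periodic trends, so K+ is the misplaced ion.

K+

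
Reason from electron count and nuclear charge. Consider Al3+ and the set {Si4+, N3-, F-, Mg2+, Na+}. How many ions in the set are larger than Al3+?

These species are isoelectronic with 10 electrons. The only difference is the number of protons: Si4+ (Z=14), Al3+ (Z=13), Mg2+ (Z=12), Na+ (Z=11), F- (Z=9), N3- (Z=7). The strongest nuclear pull (Si4+) gives the smallest ion.
Overall: Si4+ < Al3+ < Mg2+ < Na+ < F- < N3-. Al3+ has 1 below it and 4 above. Count: 4.

4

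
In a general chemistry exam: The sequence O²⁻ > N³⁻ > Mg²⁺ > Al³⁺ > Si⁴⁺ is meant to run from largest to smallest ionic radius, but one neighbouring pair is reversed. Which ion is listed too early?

Check each adjacent pair. O²⁻ and N³⁻ are reversed: O²⁻ and N³⁻ share 10 electrons; the higher nuclear charge on O (Z=8) contracts it more, so O²⁻ < N³⁻. No other neighbouring pair contradicts the periodic trends, so O²⁻ is the ion listed too early.

O²⁻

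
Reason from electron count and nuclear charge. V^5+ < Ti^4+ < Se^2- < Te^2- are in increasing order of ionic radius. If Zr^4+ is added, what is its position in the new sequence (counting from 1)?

Tabulating Z and e⁻: V^5+ has 18 e⁻ (Z=23), Ti^4+ has 18 e⁻ (Z=22), Zr^4+ has 36 e⁻ (Z=40), Se^2- has 36 e⁻ (Z=34), Te^2- has 54 e⁻ (Z=52). V^5+ < Ti^4+ (isoelectronic, higher Z=23 is smaller); Ti^4+ < Zr^4+ (same group, period 4 vs 5); Zr^4+ < Se^2- (isoelectronic, higher Z=40 is smaller); Se^2- < Te^2- (same group, period 4 vs 5).
The complete sequence is V^5+ < Ti^4+ < Zr^4+ < Se^2- < Te^2-. Zr^4+ sits at position 3.

3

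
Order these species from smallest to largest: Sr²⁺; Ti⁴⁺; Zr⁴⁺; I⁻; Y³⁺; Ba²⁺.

Ti⁴⁺ < Zr⁴⁺ < Y³⁺ < Sr²⁺ < Ba²⁺ < I⁻

Tabulating Z and e⁻: Ti⁴⁺: 18 e⁻, Z=22, Zr⁴⁺: 36 e⁻, Z=40, Y³⁺: 36 e⁻, Z=39, Sr²⁺: 36 e⁻, Z=38, Ba²⁺: 54 e⁻, Z=56, I⁻: 54 e⁻, Z=53. Ti⁴⁺ < Zr⁴⁺ (same group, 1 shell fewer); Zr⁴⁺ < Y³⁺ (both 36 e⁻, Z=40>39); Y³⁺ < Sr²⁺ (isoelectronic, higher Z=39 is smaller); Sr²⁺ < Ba²⁺ (same group, period 5 vs 6); Ba²⁺ < I⁻ (isoelectronic, higher Z=56 is smaller).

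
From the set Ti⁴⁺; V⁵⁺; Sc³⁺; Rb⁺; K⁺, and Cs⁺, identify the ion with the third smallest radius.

Tabulating Z and e⁻: V⁵⁺: 18 e⁻, Z=23, Ti⁴⁺: 18 e⁻, Z=22, Sc³⁺: 18 e⁻, Z=21, K⁺: 18 e⁻, Z=19, Rb⁺: 36 e⁻, Z=37, Cs⁺: 54 e⁻, Z=55. V⁵⁺ < Ti⁴⁺ (both 18 e⁻, Z=23>22); Ti⁴⁺ < Sc³⁺ (both 18 e⁻, Z=22>21); Sc³⁺ < K⁺ (both 18 e⁻, Z=21>19); K⁺ < Rb⁺ (same group, period 4 vs 5); Rb⁺ < Cs⁺ (same group, 1 shell fewer).
Full ascending order: V⁵⁺ < Ti⁴⁺ < Sc³⁺ < K⁺ < Rb⁺ < Cs⁺. Counting from the smallest, position 3 is Sc³⁺.

Sc³⁺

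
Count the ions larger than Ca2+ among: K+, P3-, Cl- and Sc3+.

3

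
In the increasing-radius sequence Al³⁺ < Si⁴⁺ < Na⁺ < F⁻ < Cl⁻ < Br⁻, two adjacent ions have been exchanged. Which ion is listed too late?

Check each adjacent pair. Al³⁺ and Si⁴⁺ are reversed: Si⁴⁺ and Al³⁺ share 10 electrons; the higher nuclear charge on Si (Z=14) contracts it more, so Si⁴⁺ < Al³⁺. No other neighbouring pair contradicts the periodic trends, so Si⁴⁺ is the ion listed too late.

Si⁴⁺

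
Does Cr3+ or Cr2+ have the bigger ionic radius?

For a single element, ionic radius drops as positive charge rises — Cr3+ < Cr2+.

Cr2+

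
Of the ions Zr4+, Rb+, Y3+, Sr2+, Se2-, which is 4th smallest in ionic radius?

These species are isoelectronic with 36 electrons. The only difference is the number of protons: Zr4+ (Z=40), Y3+ (Z=39), Sr2+ (Z=38), Rb+ (Z=37), Se2- (Z=34). The strongest nuclear pull (Zr4+) gives the smallest ion.
Ordering: Zr4+ < Y3+ < Sr2+ < Rb+ < Se2-. The 4th smallest is Rb+.

Rb+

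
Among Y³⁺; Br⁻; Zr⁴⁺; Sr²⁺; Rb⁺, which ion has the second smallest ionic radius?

Y³⁺

Each ion has 36 electrons. The ranking follows nuclear charge in reverse — greater Z gives a smaller radius. Zr⁴⁺ (Z=40), Y³⁺ (Z=39), Sr²⁺ (Z=38), Rb⁺ (Z=37), Br⁻ (Z=35).
So the order is Zr⁴⁺ < Y³⁺ < Sr²⁺ < Rb⁺ < Br⁻; the 2nd-smallest ion is Y³⁺.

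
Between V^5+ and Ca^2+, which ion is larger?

These species are isoelectronic with 18 electrons. The only difference is the number of protons: V^5+ (Z=23), Ca^2+ (Z=20). The strongest nuclear pull (V^5+) gives the smallest ion.

Ca^2+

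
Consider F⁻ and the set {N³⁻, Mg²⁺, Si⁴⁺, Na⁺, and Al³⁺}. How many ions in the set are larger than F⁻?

1

Isoelectronic series (10 e⁻ each). Size is set by nuclear charge: more protons means a smaller ion. Si⁴⁺ (Z=14), Al³⁺ (Z=13), Mg²⁺ (Z=12), Na⁺ (Z=11), F⁻ (Z=9), N³⁻ (Z=7).
Overall: Si⁴⁺ < Al³⁺ < Mg²⁺ < Na⁺ < F⁻ < N³⁻. F⁻ has 4 below it and 1 above. That's 1.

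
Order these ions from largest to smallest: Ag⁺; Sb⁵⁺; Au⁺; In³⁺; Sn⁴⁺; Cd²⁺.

Tabulating Z and e⁻: Sb⁵⁺ has 46 e⁻ (Z=51), Sn⁴⁺ has 46 e⁻ (Z=50), In³⁺ has 46 e⁻ (Z=49), Cd²⁺ has 46 e⁻ (Z=48), Ag⁺ has 46 e⁻ (Z=47), Au⁺ has 78 e⁻ (Z=79). Sb⁵⁺ < Sn⁴⁺ (isoelectronic, higher Z=51 is smaller); Sn⁴⁺ < In³⁺ (both 46 e⁻, Z=50>49); In³⁺ < Cd²⁺ (both 46 e⁻, Z=49>48); Cd²⁺ < Ag⁺ (both 46 e⁻, Z=48>47); Ag⁺ < Au⁺ (same group, period 5 vs 6).

Au⁺ > Ag⁺ > Cd²⁺ > In³⁺ > Sn⁴⁺ > Sb⁵⁺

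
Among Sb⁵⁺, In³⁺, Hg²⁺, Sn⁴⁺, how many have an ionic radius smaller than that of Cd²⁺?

Electron counts and nuclear charges: Sb⁵⁺ (Z=51, 46 e⁻), Sn⁴⁺ (Z=50, 46 e⁻), In³⁺ (Z=49, 46 e⁻), Cd²⁺ (Z=48, 46 e⁻), Hg²⁺ (Z=80, 78 e⁻). Sb⁵⁺ < Sn⁴⁺ (both 46 e⁻, Z=51>50); Sn⁴⁺ < In³⁺ (both 46 e⁻, Z=50>49); In³⁺ < Cd²⁺ (isoelectronic, higher Z=49 is smaller); Cd²⁺ < Hg²⁺ (same group, 1 shell fewer).
Ordering all of them (including Cd²⁺) by radius gives Sb⁵⁺ < Sn⁴⁺ < In³⁺ < Cd²⁺ < Hg²⁺. That's 3.

3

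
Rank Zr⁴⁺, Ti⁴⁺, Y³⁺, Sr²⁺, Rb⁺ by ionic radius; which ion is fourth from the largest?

Zr⁴⁺

Ti⁴⁺: 18 e⁻, Z=22, Zr⁴⁺: 36 e⁻, Z=40, Y³⁺: 36 e⁻, Z=39, Sr²⁺: 36 e⁻, Z=38, Rb⁺: 36 e⁻, Z=37. Ti⁴⁺ < Zr⁴⁺ (same group, period 4 vs 5); Zr⁴⁺ < Y³⁺ (both 36 e⁻, Z=40>39); Y³⁺ < Sr²⁺ (isoelectronic, higher Z=39 is smaller); Sr²⁺ < Rb⁺ (both 36 e⁻, Z=38>37).
So the order is Ti⁴⁺ < Zr⁴⁺ < Y³⁺ < Sr²⁺ < Rb⁺; the 4th-largest ion is Zr⁴⁺.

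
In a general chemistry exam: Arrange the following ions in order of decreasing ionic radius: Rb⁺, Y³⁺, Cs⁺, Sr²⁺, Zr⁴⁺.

Cs⁺ > Rb⁺ > Sr²⁺ > Y³⁺ > Zr⁴⁺

Zr⁴⁺ has 36 e⁻ (Z=40), Y³⁺ has 36 e⁻ (Z=39), Sr²⁺ has 36 e⁻ (Z=38), Rb⁺ has 36 e⁻ (Z=37), Cs⁺ has 54 e⁻ (Z=55). Zr⁴⁺ < Y³⁺ (isoelectronic, higher Z=40 is smaller); Y³⁺ < Sr²⁺ (both 36 e⁻, Z=39>38); Sr²⁺ < Rb⁺ (both 36 e⁻, Z=38>37); Rb⁺ < Cs⁺ (same group, 1 shell fewer).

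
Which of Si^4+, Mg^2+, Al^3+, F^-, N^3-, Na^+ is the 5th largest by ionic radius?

These species are isoelectronic with 10 electrons. The only difference is the number of protons: Si^4+ (Z=14), Al^3+ (Z=13), Mg^2+ (Z=12), Na^+ (Z=11), F^- (Z=9), N^3- (Z=7). The strongest nuclear pull (Si^4+) gives the smallest ion.
Ordering: Si^4+ < Al^3+ < Mg^2+ < Na^+ < F^- < N^3-. The 5th largest is Al^3+.

Al^3+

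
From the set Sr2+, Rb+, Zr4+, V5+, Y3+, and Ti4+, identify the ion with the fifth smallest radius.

Sr2+

Work out protons and electrons: V5+ (Z=23, 18 e⁻), Ti4+ (Z=22, 18 e⁻), Zr4+ (Z=40, 36 e⁻), Y3+ (Z=39, 36 e⁻), Sr2+ (Z=38, 36 e⁻), Rb+ (Z=37, 36 e⁻). V5+ < Ti4+ (both 18 e⁻, Z=23>22); Ti4+ < Zr4+ (same group, period 4 vs 5); Zr4+ < Y3+ (isoelectronic, higher Z=40 is smaller); Y3+ < Sr2+ (both 36 e⁻, Z=39>38); Sr2+ < Rb+ (both 36 e⁻, Z=38>37).
Ordering: V5+ < Ti4+ < Zr4+ < Y3+ < Sr2+ < Rb+. The fifth smallest is Sr2+.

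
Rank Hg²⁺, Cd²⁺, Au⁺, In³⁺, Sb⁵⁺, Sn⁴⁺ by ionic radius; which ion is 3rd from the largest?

Tabulating Z and e⁻: Sb⁵⁺ has 46 e⁻ (Z=51), Sn⁴⁺ has 46 e⁻ (Z=50), In³⁺ has 46 e⁻ (Z=49), Cd²⁺ has 46 e⁻ (Z=48), Hg²⁺ has 78 e⁻ (Z=80), Au⁺ has 78 e⁻ (Z=79). Sb⁵⁺ < Sn⁴⁺ (both 46 e⁻, Z=51>50); Sn⁴⁺ < In³⁺ (both 46 e⁻, Z=50>49); In³⁺ < Cd²⁺ (isoelectronic, higher Z=49 is smaller); Cd²⁺ < Hg²⁺ (same group, period 5 vs 6); Hg²⁺ < Au⁺ (both 78 e⁻, Z=80>79).
Ordering: Sb⁵⁺ < Sn⁴⁺ < In³⁺ < Cd²⁺ < Hg²⁺ < Au⁺. The 3rd largest is Cd²⁺.

Cd²⁺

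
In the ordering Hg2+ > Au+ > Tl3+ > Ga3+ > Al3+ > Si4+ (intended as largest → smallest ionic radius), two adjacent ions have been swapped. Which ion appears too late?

Au+

Check each adjacent pair. Hg2+ and Au+ are reversed: they are isoelectronic (78 e⁻) and Hg has more protons than Au (80 vs 79), making Hg2+ smaller. No other neighbouring pair contradicts the periodic trends, so Au+ is the ion listed too late.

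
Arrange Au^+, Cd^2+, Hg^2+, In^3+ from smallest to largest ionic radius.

In^3+ < Cd^2+ < Hg^2+ < Au^+

First list Z and electron count for each: In^3+ has 46 e⁻ (Z=49), Cd^2+ has 46 e⁻ (Z=48), Hg^2+ has 78 e⁻ (Z=80), Au^+ has 78 e⁻ (Z=79). In^3+ < Cd^2+ (isoelectronic, higher Z=49 is smaller); Cd^2+ < Hg^2+ (same group, 1 shell fewer); Hg^2+ < Au^+ (both 78 e⁻, Z=80>79).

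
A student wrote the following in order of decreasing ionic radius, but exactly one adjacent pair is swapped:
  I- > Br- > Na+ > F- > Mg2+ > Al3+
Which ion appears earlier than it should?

Scanning neighbour by neighbour, only Na+/F- violates a trend: both have 10 electrons but Z(Na)=11 > Z(F)=9, so Na+ should be the smaller of the two. That makes Na+ the one sitting a position early relative to where it belongs.

Na+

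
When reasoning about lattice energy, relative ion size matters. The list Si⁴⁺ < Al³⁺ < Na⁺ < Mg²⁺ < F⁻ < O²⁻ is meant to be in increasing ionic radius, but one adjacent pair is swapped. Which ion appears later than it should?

Check each adjacent pair. Na⁺ and Mg²⁺ are reversed: both have 10 electrons but Z(Mg)=12 > Z(Na)=11, so Mg²⁺ should be the smaller of the two. No other neighbouring pair contradicts the periodic trends, so Mg²⁺ is the ion listed too late.

Mg²⁺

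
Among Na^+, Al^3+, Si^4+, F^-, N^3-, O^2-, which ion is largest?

These species are isoelectronic with 10 electrons. The only difference is the number of protons: Si^4+ (Z=14), Al^3+ (Z=13), Na^+ (Z=11), F^- (Z=9), O^2- (Z=8), N^3- (Z=7). The strongest nuclear pull (Si^4+) gives the smallest ion.

N^3-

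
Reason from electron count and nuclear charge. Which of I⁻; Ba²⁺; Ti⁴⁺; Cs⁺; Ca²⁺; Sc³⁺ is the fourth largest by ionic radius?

Ca²⁺

Ti⁴⁺ (Z=22, 18 e⁻), Sc³⁺ (Z=21, 18 e⁻), Ca²⁺ (Z=20, 18 e⁻), Ba²⁺ (Z=56, 54 e⁻), Cs⁺ (Z=55, 54 e⁻), I⁻ (Z=53, 54 e⁻). Ti⁴⁺ < Sc³⁺ (both 18 e⁻, Z=22>21); Sc³⁺ < Ca²⁺ (both 18 e⁻, Z=21>20); Ca²⁺ < Ba²⁺ (same group, period 4 vs 6); Ba²⁺ < Cs⁺ (both 54 e⁻, Z=56>55); Cs⁺ < I⁻ (both 54 e⁻, Z=55>53).
Full ascending order: Ti⁴⁺ < Sc³⁺ < Ca²⁺ < Ba²⁺ < Cs⁺ < I⁻. Counting from the largest, position 4 is Ca²⁺.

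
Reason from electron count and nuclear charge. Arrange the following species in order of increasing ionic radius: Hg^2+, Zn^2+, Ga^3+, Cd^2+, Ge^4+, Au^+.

Ge^4+ < Ga^3+ < Zn^2+ < Cd^2+ < Hg^2+ < Au^+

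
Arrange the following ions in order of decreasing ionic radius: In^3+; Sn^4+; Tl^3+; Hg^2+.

Hg^2+ > Tl^3+ > In^3+ > Sn^4+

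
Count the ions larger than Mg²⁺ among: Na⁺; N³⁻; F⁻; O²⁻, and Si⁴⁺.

Each ion has 10 electrons. The ranking follows nuclear charge in reverse — greater Z gives a smaller radius. Si⁴⁺ (Z=14), Mg²⁺ (Z=12), Na⁺ (Z=11), F⁻ (Z=9), O²⁻ (Z=8), N³⁻ (Z=7).
Overall: Si⁴⁺ < Mg²⁺ < Na⁺ < F⁻ < O²⁻ < N³⁻. Mg²⁺ has 1 below it and 4 above. So 4 are larger.

4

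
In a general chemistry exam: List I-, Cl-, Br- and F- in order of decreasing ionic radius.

These ions sit in one column with identical charge. Each step down the periodic table adds a principal shell, increasing the radius.

I- > Br- > Cl- > F-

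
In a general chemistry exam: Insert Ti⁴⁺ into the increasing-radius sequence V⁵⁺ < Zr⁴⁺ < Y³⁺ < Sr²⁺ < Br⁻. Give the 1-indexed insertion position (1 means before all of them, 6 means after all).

V⁵⁺: 18 e⁻, Z=23, Ti⁴⁺: 18 e⁻, Z=22, Zr⁴⁺: 36 e⁻, Z=40, Y³⁺: 36 e⁻, Z=39, Sr²⁺: 36 e⁻, Z=38, Br⁻: 36 e⁻, Z=35. V⁵⁺ < Ti⁴⁺ (isoelectronic, higher Z=23 is smaller); Ti⁴⁺ < Zr⁴⁺ (same group, 1 shell fewer); Zr⁴⁺ < Y³⁺ (both 36 e⁻, Z=40>39); Y³⁺ < Sr²⁺ (isoelectronic, higher Z=39 is smaller); Sr²⁺ < Br⁻ (both 36 e⁻, Z=38>35).
Merged order: V⁵⁺ < Ti⁴⁺ < Zr⁴⁺ < Y³⁺ < Sr²⁺ < Br⁻ — Ti⁴⁺ is number 2.

2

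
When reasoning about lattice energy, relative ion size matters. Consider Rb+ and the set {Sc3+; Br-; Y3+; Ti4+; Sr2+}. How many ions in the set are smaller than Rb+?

First list Z and electron count for each: Ti4+: 18 e⁻, Z=22, Sc3+: 18 e⁻, Z=21, Y3+: 36 e⁻, Z=39, Sr2+: 36 e⁻, Z=38, Rb+: 36 e⁻, Z=37, Br-: 36 e⁻, Z=35. Ti4+ < Sc3+ (isoelectronic, higher Z=22 is smaller); Sc3+ < Y3+ (same group, 1 shell fewer); Y3+ < Sr2+ (isoelectronic, higher Z=39 is smaller); Sr2+ < Rb+ (both 36 e⁻, Z=38>37); Rb+ < Br- (isoelectronic, higher Z=37 is smaller).
Relative to Rb+, the ions that are smaller are Ti4+, Sc3+, Y3+, Sr2+. Count: 4.

4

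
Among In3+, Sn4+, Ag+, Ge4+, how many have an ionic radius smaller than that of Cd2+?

Work out protons and electrons: Ge4+ (Z=32, 28 e⁻), Sn4+ (Z=50, 46 e⁻), In3+ (Z=49, 46 e⁻), Cd2+ (Z=48, 46 e⁻), Ag+ (Z=47, 46 e⁻). Ge4+ < Sn4+ (same group, period 4 vs 5); Sn4+ < In3+ (isoelectronic, higher Z=50 is smaller); In3+ < Cd2+ (isoelectronic, higher Z=49 is smaller); Cd2+ < Ag+ (both 46 e⁻, Z=48>47).
Placing each against Cd2+: smaller — Ge4+, Sn4+, In3+; larger — Ag+. So 3 are smaller.

3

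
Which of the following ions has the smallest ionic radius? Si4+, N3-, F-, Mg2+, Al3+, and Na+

Si4+

Each ion has 10 electrons. The ranking follows nuclear charge in reverse — greater Z gives a smaller radius. Si4+ (Z=14), Al3+ (Z=13), Mg2+ (Z=12), Na+ (Z=11), F- (Z=9), N3- (Z=7).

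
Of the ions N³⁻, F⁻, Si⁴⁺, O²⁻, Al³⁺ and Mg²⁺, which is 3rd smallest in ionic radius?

These species are isoelectronic with 10 electrons. The only difference is the number of protons: Si⁴⁺ (Z=14), Al³⁺ (Z=13), Mg²⁺ (Z=12), F⁻ (Z=9), O²⁻ (Z=8), N³⁻ (Z=7). The strongest nuclear pull (Si⁴⁺) gives the smallest ion.
So the order is Si⁴⁺ < Al³⁺ < Mg²⁺ < F⁻ < O²⁻ < N³⁻; the 3rd-smallest ion is Mg²⁺.

Mg²⁺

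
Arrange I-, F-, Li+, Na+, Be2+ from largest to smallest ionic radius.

First list Z and electron count for each: Be2+ has 2 e⁻ (Z=4), Li+ has 2 e⁻ (Z=3), Na+ has 10 e⁻ (Z=11), F- has 10 e⁻ (Z=9), I- has 54 e⁻ (Z=53). Be2+ < Li+ (isoelectronic, higher Z=4 is smaller); Li+ < Na+ (same group, 1 shell fewer); Na+ < F- (both 10 e⁻, Z=11>9); F- < I- (same group, period 2 vs 5).

I- > F- > Na+ > Li+ > Be2+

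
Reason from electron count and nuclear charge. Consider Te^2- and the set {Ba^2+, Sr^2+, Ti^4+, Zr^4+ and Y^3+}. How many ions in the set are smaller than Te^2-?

5

Ti^4+ (Z=22, 18 e⁻), Zr^4+ (Z=40, 36 e⁻), Y^3+ (Z=39, 36 e⁻), Sr^2+ (Z=38, 36 e⁻), Ba^2+ (Z=56, 54 e⁻), Te^2- (Z=52, 54 e⁻). Ti^4+ < Zr^4+ (same group, 1 shell fewer); Zr^4+ < Y^3+ (isoelectronic, higher Z=40 is smaller); Y^3+ < Sr^2+ (both 36 e⁻, Z=39>38); Sr^2+ < Ba^2+ (same group, 1 shell fewer); Ba^2+ < Te^2- (both 54 e⁻, Z=56>52).
Placing each against Te^2-: smaller — Ti^4+, Zr^4+, Y^3+, Sr^2+, Ba^2+; larger — none. That's 5.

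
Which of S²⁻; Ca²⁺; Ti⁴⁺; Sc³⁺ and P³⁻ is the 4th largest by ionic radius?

Sc³⁺

All of these have 18 electrons (isoelectronic). With the same electron cloud, the ion with the most protons pulls it in tightest. Nuclear charges: Ti⁴⁺ (Z=22), Sc³⁺ (Z=21), Ca²⁺ (Z=20), S²⁻ (Z=16), P³⁻ (Z=15). Highest Z is smallest.
So the order is Ti⁴⁺ < Sc³⁺ < Ca²⁺ < S²⁻ < P³⁻; the 4th-largest ion is Sc³⁺.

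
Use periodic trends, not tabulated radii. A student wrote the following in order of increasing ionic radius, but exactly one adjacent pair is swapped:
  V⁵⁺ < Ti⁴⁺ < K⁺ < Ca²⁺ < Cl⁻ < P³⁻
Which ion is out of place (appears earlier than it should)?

K⁺

Compare adjacent ions: they are isoelectronic (18 e⁻) and Ca has more protons than K (20 vs 19), making Ca²⁺ smaller — yet in this increasing list K⁺ sits before Ca²⁺. Nothing else is reversed, so K⁺ should move one place to the right.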